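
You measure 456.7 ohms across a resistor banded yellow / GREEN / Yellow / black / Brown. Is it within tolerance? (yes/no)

Yellow → 4 (first significant figure)
Green → 5 (second significant figure)
Yellow → 4 (third significant figure)
Black → ×1 multiplier
Brown → ±1% tolerance
454 × 1 = 454 Ω
Allowed range: 449.46 Ω to 458.54 Ω.
456.7 ohms lies inside that range.

yes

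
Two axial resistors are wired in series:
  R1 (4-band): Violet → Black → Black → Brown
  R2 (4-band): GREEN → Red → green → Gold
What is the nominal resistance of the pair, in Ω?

5200070 Ω

R1: violet, black → 70; black ×1 → 70 Ω.
R2: green, red → 52; green ×10^5 → 5200000 Ω.
Series: 70 + 5200000 = 5200070 Ω.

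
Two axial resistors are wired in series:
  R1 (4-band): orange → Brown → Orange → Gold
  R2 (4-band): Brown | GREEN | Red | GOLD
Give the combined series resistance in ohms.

R1: orange, brown → 31; orange ×10^3 → 31000 Ω.
R2: brown, green → 15; red ×10^2 → 1500 Ω.
Series: 31000 + 1500 = 32500 Ω.

32500 Ω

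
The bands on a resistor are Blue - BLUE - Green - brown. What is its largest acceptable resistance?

6666000 Ω

Blue → 6 (first significant figure)
Blue → 6 (second significant figure)
Green → ×10^5 multiplier
Brown → ±1% tolerance
66 × 100000 = 6600000 Ω
Largest = 6600000 × (1 + 1/100) = 6666000 Ω.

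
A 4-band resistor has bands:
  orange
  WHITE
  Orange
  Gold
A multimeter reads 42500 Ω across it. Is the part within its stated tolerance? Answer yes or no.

Orange → 3 (first significant figure)
White → 9 (second significant figure)
Orange → ×10^3 multiplier
Gold → ±5% tolerance
39 × 1000 = 39000 Ω
Allowed range: 37050 Ω to 40950 Ω.
42500 Ω lies outside that range.

no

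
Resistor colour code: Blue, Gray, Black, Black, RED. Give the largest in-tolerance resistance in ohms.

693.6 Ω

Blue → 6 (first significant figure)
Grey → 8 (second significant figure)
Black → 0 (third significant figure)
Black → ×1 multiplier
Red → ±2% tolerance
680 × 1 = 680 Ω
Largest = 680 × (1 + 2/100) = 693.6 Ω.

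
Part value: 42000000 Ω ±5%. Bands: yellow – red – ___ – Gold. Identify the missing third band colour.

42000000 Ω = 42 × 10^6.
The third band is the multiplier, 10^6, which is blue.

blue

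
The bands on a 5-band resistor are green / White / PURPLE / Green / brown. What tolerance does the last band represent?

±1%

The last band, brown, is the tolerance band.
Brown corresponds to ±1%.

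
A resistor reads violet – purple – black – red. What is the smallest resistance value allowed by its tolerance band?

75.46 Ω

Violet → 7 (first significant figure)
Violet → 7 (second significant figure)
Black → ×1 multiplier
Red → ±2% tolerance
77 × 1 = 77 Ω
Smallest = 77 × (1 − 2/100) = 75.46 Ω.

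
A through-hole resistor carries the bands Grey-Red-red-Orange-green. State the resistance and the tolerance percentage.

Grey → 8 (first significant figure)
Red → 2 (second significant figure)
Red → 2 (third significant figure)
Orange → ×10^3 multiplier
Green → ±0.5% tolerance
822 × 1000 = 822000 Ω

822000 Ω ±0.5%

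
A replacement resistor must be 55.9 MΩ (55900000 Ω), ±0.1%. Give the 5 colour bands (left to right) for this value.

green, green, white, green, violet

55900000 Ω = 559 × 10^5.
5 → green
5 → green
9 → white
Multiplier 10^5 → green.
±0.1% tolerance → violet.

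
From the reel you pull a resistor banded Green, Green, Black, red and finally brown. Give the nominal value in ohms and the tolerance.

55000 Ω ±1%

Green → 5 (first significant figure)
Green → 5 (second significant figure)
Black → 0 (third significant figure)
Red → ×10^2 multiplier
Brown → ±1% tolerance
550 × 100 = 55000 Ω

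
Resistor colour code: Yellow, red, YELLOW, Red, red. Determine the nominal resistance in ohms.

42400 Ω

Yellow → 4 (first significant figure)
Red → 2 (second significant figure)
Yellow → 4 (third significant figure)
Red → ×10^2 multiplier
424 × 100 = 42400 Ω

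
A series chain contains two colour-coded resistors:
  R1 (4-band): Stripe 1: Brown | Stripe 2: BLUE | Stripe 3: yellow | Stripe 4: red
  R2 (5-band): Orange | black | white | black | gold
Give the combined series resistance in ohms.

R1: brown, blue → 16; yellow ×10^4 → 160000 Ω.
R2: orange, black, white → 309; black ×1 → 309 Ω.
Series: 160000 + 309 = 160309 Ω.

160309 Ω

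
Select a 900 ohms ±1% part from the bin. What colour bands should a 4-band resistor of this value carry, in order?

white, black, brown, brown

900 Ω = 90 × 10^1.
9 → white
0 → black
Multiplier 10^1 → brown.
±1% tolerance → brown.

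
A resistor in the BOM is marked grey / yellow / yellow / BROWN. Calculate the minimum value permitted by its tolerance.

Grey → 8 (first significant figure)
Yellow → 4 (second significant figure)
Yellow → ×10^4 multiplier
Brown → ±1% tolerance
84 × 10000 = 840000 Ω
Minimum = 840000 × (1 − 1/100) = 831600 Ω.

831600 Ω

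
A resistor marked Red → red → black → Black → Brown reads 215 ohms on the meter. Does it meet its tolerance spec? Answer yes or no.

no

Red → 2 (first significant figure)
Red → 2 (second significant figure)
Black → 0 (third significant figure)
Black → ×1 multiplier
Brown → ±1% tolerance
220 × 1 = 220 Ω
Allowed range: 217.8 Ω to 222.2 Ω.
215 ohms lies outside that range.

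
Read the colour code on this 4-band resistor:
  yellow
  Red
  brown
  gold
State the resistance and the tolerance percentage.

420 Ω ±5%

Yellow → 4 (first significant figure)
Red → 2 (second significant figure)
Brown → ×10 multiplier
Gold → ±5% tolerance
42 × 10 = 420 Ω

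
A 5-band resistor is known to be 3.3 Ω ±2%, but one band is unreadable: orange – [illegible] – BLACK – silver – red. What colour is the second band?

3.3 Ω = 330 × 10^-2.
The second band gives digit 3 of the significand, and 3 is orange.

orange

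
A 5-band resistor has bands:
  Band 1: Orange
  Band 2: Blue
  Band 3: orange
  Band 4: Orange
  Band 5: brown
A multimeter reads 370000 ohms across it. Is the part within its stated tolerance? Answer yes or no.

Orange → 3 (first significant figure)
Blue → 6 (second significant figure)
Orange → 3 (third significant figure)
Orange → ×10^3 multiplier
Brown → ±1% tolerance
363 × 1000 = 363000 Ω
Allowed range: 359370 Ω to 366630 Ω.
370000 ohms lies outside that range.

no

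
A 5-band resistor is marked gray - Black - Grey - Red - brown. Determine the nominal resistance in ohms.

80800 Ω

Grey → 8 (first significant figure)
Black → 0 (second significant figure)
Grey → 8 (third significant figure)
Red → ×10^2 multiplier
808 × 100 = 80800 Ω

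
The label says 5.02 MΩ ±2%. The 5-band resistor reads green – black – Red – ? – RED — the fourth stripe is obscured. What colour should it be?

5020000 Ω = 502 × 10^4.
The fourth band is the multiplier, 10^4, which is yellow.

yellow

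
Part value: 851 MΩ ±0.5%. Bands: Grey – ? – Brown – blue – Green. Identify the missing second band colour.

851000000 Ω = 851 × 10^6.
The second band gives digit 5 of the significand, and 5 is green.

green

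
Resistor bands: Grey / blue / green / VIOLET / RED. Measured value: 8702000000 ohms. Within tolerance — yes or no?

yes

Grey → 8 (first significant figure)
Blue → 6 (second significant figure)
Green → 5 (third significant figure)
Violet → ×10^7 multiplier
Red → ±2% tolerance
865 × 10000000 = 8650000000 Ω
Allowed range: 8477000000 Ω to 8823000000 Ω.
8702000000 ohms lies inside that range.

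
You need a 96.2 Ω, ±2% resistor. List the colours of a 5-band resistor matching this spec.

96.2 Ω = 962 × 10^-1.
9 → white
6 → blue
2 → red
Multiplier 10^-1 → gold.
±2% tolerance → red.

white, blue, red, gold, red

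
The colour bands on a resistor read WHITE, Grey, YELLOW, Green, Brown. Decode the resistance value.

White → 9 (first significant figure)
Grey → 8 (second significant figure)
Yellow → 4 (third significant figure)
Green → ×10^5 multiplier
984 × 100000 = 98400000 Ω

98400000 Ω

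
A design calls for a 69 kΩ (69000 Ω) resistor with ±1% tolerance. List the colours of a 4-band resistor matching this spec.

69000 Ω = 69 × 10^3.
6 → blue
9 → white
Multiplier 10^3 → orange.
±1% tolerance → brown.

blue, white, orange, brown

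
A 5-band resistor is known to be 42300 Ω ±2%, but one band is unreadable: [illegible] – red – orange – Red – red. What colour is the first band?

yellow

42300 Ω = 423 × 10^2.
The first band gives digit 4 of the significand, and 4 is yellow.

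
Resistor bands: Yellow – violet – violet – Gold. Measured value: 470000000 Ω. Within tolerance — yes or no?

Yellow → 4 (first significant figure)
Violet → 7 (second significant figure)
Violet → ×10^7 multiplier
Gold → ±5% tolerance
47 × 10000000 = 470000000 Ω
Allowed range: 446500000 Ω to 493500000 Ω.
470000000 Ω lies inside that range.

yes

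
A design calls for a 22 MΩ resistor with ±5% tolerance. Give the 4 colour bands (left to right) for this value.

22000000 Ω = 22 × 10^6.
2 → red
2 → red
Multiplier 10^6 → blue.
±5% tolerance → gold.

red, red, blue, gold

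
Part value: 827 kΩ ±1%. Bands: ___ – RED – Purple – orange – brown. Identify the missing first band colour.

grey

827000 Ω = 827 × 10^3.
The first band gives digit 8 of the significand, and 8 is grey.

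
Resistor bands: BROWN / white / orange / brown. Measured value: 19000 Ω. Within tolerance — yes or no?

Brown → 1 (first significant figure)
White → 9 (second significant figure)
Orange → ×10^3 multiplier
Brown → ±1% tolerance
19 × 1000 = 19000 Ω
Allowed range: 18810 Ω to 19190 Ω.
19000 Ω lies inside that range.

yes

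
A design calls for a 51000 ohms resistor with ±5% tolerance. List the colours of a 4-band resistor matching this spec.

51000 Ω = 51 × 10^3.
5 → green
1 → brown
Multiplier 10^3 → orange.
±5% tolerance → gold.

green, brown, orange, gold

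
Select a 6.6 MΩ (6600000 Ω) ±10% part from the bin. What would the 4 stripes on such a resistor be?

blue, blue, green, silver

6600000 Ω = 66 × 10^5.
6 → blue
6 → blue
Multiplier 10^5 → green.
±10% tolerance → silver.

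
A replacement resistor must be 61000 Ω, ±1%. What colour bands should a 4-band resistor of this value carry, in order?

61000 Ω = 61 × 10^3.
6 → blue
1 → brown
Multiplier 10^3 → orange.
±1% tolerance → brown.

blue, brown, orange, brown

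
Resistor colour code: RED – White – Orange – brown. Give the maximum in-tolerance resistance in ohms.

Red → 2 (first significant figure)
White → 9 (second significant figure)
Orange → ×10^3 multiplier
Brown → ±1% tolerance
29 × 1000 = 29000 Ω
Maximum = 29000 × (1 + 1/100) = 29290 Ω.

29290 Ω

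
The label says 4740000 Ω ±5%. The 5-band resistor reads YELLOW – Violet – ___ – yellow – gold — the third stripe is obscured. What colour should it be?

4740000 Ω = 474 × 10^4.
The third band gives digit 4 of the significand, and 4 is yellow.

yellow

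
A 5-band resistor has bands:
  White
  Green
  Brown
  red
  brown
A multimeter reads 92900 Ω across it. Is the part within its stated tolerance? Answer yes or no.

White → 9 (first significant figure)
Green → 5 (second significant figure)
Brown → 1 (third significant figure)
Red → ×10^2 multiplier
Brown → ±1% tolerance
951 × 100 = 95100 Ω
Allowed range: 94149 Ω to 96051 Ω.
92900 Ω lies outside that range.

no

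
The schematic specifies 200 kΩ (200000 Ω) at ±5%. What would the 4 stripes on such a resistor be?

200000 Ω = 20 × 10^4.
2 → red
0 → black
Multiplier 10^4 → yellow.
±5% tolerance → gold.

red, black, yellow, gold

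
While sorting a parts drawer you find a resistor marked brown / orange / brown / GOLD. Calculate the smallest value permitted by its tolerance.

123.5 Ω

Brown → 1 (first significant figure)
Orange → 3 (second significant figure)
Brown → ×10 multiplier
Gold → ±5% tolerance
13 × 10 = 130 Ω
Smallest = 130 × (1 − 5/100) = 123.5 Ω.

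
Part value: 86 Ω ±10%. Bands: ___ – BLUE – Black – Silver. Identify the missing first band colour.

86 Ω = 86 × 10^0.
The first band gives digit 8 of the significand, and 8 is grey.

grey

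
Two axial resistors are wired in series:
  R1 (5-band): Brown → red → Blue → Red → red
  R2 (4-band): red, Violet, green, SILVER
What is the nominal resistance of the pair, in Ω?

2712600 Ω

R1: brown, red, blue → 126; red ×10^2 → 12600 Ω.
R2: red, violet → 27; green ×10^5 → 2700000 Ω.
Series: 12600 + 2700000 = 2712600 Ω.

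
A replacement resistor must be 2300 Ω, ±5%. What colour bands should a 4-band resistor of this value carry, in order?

red, orange, red, gold

2300 Ω = 23 × 10^2.
2 → red
3 → orange
Multiplier 10^2 → red.
±5% tolerance → gold.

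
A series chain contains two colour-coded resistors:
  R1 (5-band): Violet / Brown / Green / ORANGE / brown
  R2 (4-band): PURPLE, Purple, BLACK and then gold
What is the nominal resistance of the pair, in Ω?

715077 Ω

R1: violet, brown, green → 715; orange ×10^3 → 715000 Ω.
R2: violet, violet → 77; black ×1 → 77 Ω.
Series: 715000 + 77 = 715077 Ω.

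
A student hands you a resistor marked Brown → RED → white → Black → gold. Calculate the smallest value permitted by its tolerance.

122.55 Ω

Brown → 1 (first significant figure)
Red → 2 (second significant figure)
White → 9 (third significant figure)
Black → ×1 multiplier
Gold → ±5% tolerance
129 × 1 = 129 Ω
Smallest = 129 × (1 − 5/100) = 122.55 Ω.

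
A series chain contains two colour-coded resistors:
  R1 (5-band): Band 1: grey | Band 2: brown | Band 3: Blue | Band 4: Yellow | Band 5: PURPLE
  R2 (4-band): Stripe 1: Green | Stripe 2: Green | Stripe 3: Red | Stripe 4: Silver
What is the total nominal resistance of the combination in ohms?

8165500 Ω

R1: grey, brown, blue → 816; yellow ×10^4 → 8160000 Ω.
R2: green, green → 55; red ×10^2 → 5500 Ω.
Series: 8160000 + 5500 = 8165500 Ω.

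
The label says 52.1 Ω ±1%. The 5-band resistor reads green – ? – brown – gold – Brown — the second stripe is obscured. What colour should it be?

52.1 Ω = 521 × 10^-1.
The second band gives digit 2 of the significand, and 2 is red.

red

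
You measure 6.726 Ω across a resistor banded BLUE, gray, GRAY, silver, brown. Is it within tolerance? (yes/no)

Blue → 6 (first significant figure)
Grey → 8 (second significant figure)
Grey → 8 (third significant figure)
Silver → ×0.01 multiplier
Brown → ±1% tolerance
688 × 0.01 = 6.88 Ω
Allowed range: 6.8112 Ω to 6.9488 Ω.
6.726 Ω lies outside that range.

no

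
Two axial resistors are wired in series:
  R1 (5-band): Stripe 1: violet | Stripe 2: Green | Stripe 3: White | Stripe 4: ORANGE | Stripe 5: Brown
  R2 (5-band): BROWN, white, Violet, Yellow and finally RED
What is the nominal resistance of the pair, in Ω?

R1: violet, green, white → 759; orange ×10^3 → 759000 Ω.
R2: brown, white, violet → 197; yellow ×10^4 → 1970000 Ω.
Series: 759000 + 1970000 = 2729000 Ω.

2729000 Ω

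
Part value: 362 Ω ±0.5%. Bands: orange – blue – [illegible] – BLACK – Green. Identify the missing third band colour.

362 Ω = 362 × 10^0.
The third band gives digit 2 of the significand, and 2 is red.

red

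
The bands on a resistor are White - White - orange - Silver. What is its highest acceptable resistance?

108900 Ω

White → 9 (first significant figure)
White → 9 (second significant figure)
Orange → ×10^3 multiplier
Silver → ±10% tolerance
99 × 1000 = 99000 Ω
Highest = 99000 × (1 + 10/100) = 108900 Ω.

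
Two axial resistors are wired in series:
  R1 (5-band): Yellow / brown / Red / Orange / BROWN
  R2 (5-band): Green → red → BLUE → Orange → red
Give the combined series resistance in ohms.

938000 Ω

R1: yellow, brown, red → 412; orange ×10^3 → 412000 Ω.
R2: green, red, blue → 526; orange ×10^3 → 526000 Ω.
Series: 412000 + 526000 = 938000 Ω.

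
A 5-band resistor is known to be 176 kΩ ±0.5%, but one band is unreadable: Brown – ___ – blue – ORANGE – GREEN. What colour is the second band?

176000 Ω = 176 × 10^3.
The second band gives digit 7 of the significand, and 7 is violet.

violet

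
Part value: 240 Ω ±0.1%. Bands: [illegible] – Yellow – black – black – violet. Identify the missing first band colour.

240 Ω = 240 × 10^0.
The first band gives digit 2 of the significand, and 2 is red.

red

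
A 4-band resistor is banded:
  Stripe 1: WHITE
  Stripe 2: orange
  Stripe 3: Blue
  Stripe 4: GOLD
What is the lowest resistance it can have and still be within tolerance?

White → 9 (first significant figure)
Orange → 3 (second significant figure)
Blue → ×10^6 multiplier
Gold → ±5% tolerance
93 × 1000000 = 93000000 Ω
Lowest = 93000000 × (1 − 5/100) = 88350000 Ω.

88350000 Ω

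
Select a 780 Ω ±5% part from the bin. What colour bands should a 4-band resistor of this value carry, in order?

violet, grey, brown, gold

780 Ω = 78 × 10^1.
7 → violet
8 → grey
Multiplier 10^1 → brown.
±5% tolerance → gold.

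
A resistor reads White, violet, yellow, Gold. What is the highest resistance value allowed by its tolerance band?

1018500 Ω

White → 9 (first significant figure)
Violet → 7 (second significant figure)
Yellow → ×10^4 multiplier
Gold → ±5% tolerance
97 × 10000 = 970000 Ω
Highest = 970000 × (1 + 5/100) = 1018500 Ω.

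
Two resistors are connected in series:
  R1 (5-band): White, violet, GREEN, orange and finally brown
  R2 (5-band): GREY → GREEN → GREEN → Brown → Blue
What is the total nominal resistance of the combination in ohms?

R1: white, violet, green → 975; orange ×10^3 → 975000 Ω.
R2: grey, green, green → 855; brown ×10 → 8550 Ω.
Series: 975000 + 8550 = 983550 Ω.

983550 Ω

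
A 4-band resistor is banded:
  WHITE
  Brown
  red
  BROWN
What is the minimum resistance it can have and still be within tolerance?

White → 9 (first significant figure)
Brown → 1 (second significant figure)
Red → ×10^2 multiplier
Brown → ±1% tolerance
91 × 100 = 9100 Ω
Minimum = 9100 × (1 − 1/100) = 9009 Ω.

9009 Ω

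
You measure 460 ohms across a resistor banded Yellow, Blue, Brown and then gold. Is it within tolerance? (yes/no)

Yellow → 4 (first significant figure)
Blue → 6 (second significant figure)
Brown → ×10 multiplier
Gold → ±5% tolerance
46 × 10 = 460 Ω
Allowed range: 437 Ω to 483 Ω.
460 ohms lies inside that range.

yes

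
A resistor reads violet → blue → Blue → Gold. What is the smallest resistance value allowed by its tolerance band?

Violet → 7 (first significant figure)
Blue → 6 (second significant figure)
Blue → ×10^6 multiplier
Gold → ±5% tolerance
76 × 1000000 = 76000000 Ω
Smallest = 76000000 × (1 − 5/100) = 72200000 Ω.

72200000 Ω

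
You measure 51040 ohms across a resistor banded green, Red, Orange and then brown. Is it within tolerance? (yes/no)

Green → 5 (first significant figure)
Red → 2 (second significant figure)
Orange → ×10^3 multiplier
Brown → ±1% tolerance
52 × 1000 = 52000 Ω
Allowed range: 51480 Ω to 52520 Ω.
51040 ohms lies outside that range.

no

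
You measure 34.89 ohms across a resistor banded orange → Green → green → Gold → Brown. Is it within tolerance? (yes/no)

Orange → 3 (first significant figure)
Green → 5 (second significant figure)
Green → 5 (third significant figure)
Gold → ×0.1 multiplier
Brown → ±1% tolerance
355 × 0.1 = 35.5 Ω
Allowed range: 35.145 Ω to 35.855 Ω.
34.89 ohms lies outside that range.

no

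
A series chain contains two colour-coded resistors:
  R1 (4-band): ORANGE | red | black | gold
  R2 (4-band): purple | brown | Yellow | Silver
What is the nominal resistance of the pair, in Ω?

710032 Ω

R1: orange, red → 32; black ×1 → 32 Ω.
R2: violet, brown → 71; yellow ×10^4 → 710000 Ω.
Series: 32 + 710000 = 710032 Ω.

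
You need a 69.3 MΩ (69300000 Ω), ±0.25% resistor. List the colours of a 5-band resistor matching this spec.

blue, white, orange, green, blue

69300000 Ω = 693 × 10^5.
6 → blue
9 → white
3 → orange
Multiplier 10^5 → green.
±0.25% tolerance → blue.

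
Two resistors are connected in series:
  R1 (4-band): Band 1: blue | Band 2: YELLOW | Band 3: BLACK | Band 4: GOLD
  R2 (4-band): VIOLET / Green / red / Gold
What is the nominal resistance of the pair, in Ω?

7564 Ω

R1: blue, yellow → 64; black ×1 → 64 Ω.
R2: violet, green → 75; red ×10^2 → 7500 Ω.
Series: 64 + 7500 = 7564 Ω.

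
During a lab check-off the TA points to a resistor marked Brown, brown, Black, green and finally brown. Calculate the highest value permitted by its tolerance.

Brown → 1 (first significant figure)
Brown → 1 (second significant figure)
Black → 0 (third significant figure)
Green → ×10^5 multiplier
Brown → ±1% tolerance
110 × 100000 = 11000000 Ω
Highest = 11000000 × (1 + 1/100) = 11110000 Ω.

11110000 Ω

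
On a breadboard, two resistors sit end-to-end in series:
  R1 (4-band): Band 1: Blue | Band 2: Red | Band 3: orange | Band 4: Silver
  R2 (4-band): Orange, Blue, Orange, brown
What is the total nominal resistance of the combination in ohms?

R1: blue, red → 62; orange ×10^3 → 62000 Ω.
R2: orange, blue → 36; orange ×10^3 → 36000 Ω.
Series: 62000 + 36000 = 98000 Ω.

98000 Ω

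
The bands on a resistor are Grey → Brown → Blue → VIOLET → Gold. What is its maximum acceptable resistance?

Grey → 8 (first significant figure)
Brown → 1 (second significant figure)
Blue → 6 (third significant figure)
Violet → ×10^7 multiplier
Gold → ±5% tolerance
816 × 10000000 = 8160000000 Ω
Maximum = 8160000000 × (1 + 5/100) = 8568000000 Ω.

8568000000 Ω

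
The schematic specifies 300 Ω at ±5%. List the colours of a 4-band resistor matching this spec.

300 Ω = 30 × 10^1.
3 → orange
0 → black
Multiplier 10^1 → brown.
±5% tolerance → gold.

orange, black, brown, gold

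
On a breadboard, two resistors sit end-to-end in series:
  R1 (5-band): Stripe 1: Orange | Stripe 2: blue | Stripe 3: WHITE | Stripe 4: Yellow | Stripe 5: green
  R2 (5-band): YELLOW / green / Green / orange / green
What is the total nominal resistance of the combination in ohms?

R1: orange, blue, white → 369; yellow ×10^4 → 3690000 Ω.
R2: yellow, green, green → 455; orange ×10^3 → 455000 Ω.
Series: 3690000 + 455000 = 4145000 Ω.

4145000 Ω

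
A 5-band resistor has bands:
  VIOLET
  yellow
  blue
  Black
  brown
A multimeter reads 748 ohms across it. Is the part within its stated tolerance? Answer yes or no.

Violet → 7 (first significant figure)
Yellow → 4 (second significant figure)
Blue → 6 (third significant figure)
Black → ×1 multiplier
Brown → ±1% tolerance
746 × 1 = 746 Ω
Allowed range: 738.54 Ω to 753.46 Ω.
748 ohms lies inside that range.

yes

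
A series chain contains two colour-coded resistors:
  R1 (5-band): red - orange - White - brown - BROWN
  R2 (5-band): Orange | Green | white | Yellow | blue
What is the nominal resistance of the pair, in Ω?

3592390 Ω

R1: red, orange, white → 239; brown ×10 → 2390 Ω.
R2: orange, green, white → 359; yellow ×10^4 → 3590000 Ω.
Series: 2390 + 3590000 = 3592390 Ω.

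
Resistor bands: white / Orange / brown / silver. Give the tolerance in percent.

±10%

The last band, silver, is the tolerance band.
Silver corresponds to ±10%.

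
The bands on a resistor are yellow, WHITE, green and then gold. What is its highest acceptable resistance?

Yellow → 4 (first significant figure)
White → 9 (second significant figure)
Green → ×10^5 multiplier
Gold → ±5% tolerance
49 × 100000 = 4900000 Ω
Highest = 4900000 × (1 + 5/100) = 5145000 Ω.

5145000 Ω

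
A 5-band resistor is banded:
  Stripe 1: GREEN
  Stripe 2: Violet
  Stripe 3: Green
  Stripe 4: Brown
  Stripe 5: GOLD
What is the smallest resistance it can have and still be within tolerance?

Green → 5 (first significant figure)
Violet → 7 (second significant figure)
Green → 5 (third significant figure)
Brown → ×10 multiplier
Gold → ±5% tolerance
575 × 10 = 5750 Ω
Smallest = 5750 × (1 − 5/100) = 5462.5 Ω.

5462.5 Ω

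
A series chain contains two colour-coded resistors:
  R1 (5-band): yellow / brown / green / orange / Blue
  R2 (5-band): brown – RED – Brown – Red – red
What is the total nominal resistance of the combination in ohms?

R1: yellow, brown, green → 415; orange ×10^3 → 415000 Ω.
R2: brown, red, brown → 121; red ×10^2 → 12100 Ω.
Series: 415000 + 12100 = 427100 Ω.

427100 Ω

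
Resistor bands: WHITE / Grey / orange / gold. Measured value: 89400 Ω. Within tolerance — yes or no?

White → 9 (first significant figure)
Grey → 8 (second significant figure)
Orange → ×10^3 multiplier
Gold → ±5% tolerance
98 × 1000 = 98000 Ω
Allowed range: 93100 Ω to 102900 Ω.
89400 Ω lies outside that range.

no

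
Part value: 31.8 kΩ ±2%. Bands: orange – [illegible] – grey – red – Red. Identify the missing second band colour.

31800 Ω = 318 × 10^2.
The second band gives digit 1 of the significand, and 1 is brown.

brown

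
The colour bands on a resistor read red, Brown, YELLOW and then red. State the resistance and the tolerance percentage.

210000 Ω ±2%

Red → 2 (first significant figure)
Brown → 1 (second significant figure)
Yellow → ×10^4 multiplier
Red → ±2% tolerance
21 × 10000 = 210000 Ω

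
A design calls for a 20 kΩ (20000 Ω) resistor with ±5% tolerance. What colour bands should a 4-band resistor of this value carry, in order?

20000 Ω = 20 × 10^3.
2 → red
0 → black
Multiplier 10^3 → orange.
±5% tolerance → gold.

red, black, orange, gold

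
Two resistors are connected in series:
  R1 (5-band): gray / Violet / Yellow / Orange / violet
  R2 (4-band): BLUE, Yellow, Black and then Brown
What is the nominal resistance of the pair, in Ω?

R1: grey, violet, yellow → 874; orange ×10^3 → 874000 Ω.
R2: blue, yellow → 64; black ×1 → 64 Ω.
Series: 874000 + 64 = 874064 Ω.

874064 Ω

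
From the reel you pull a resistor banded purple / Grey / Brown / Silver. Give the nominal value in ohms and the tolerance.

780 Ω ±10%

Violet → 7 (first significant figure)
Grey → 8 (second significant figure)
Brown → ×10 multiplier
Silver → ±10% tolerance
78 × 10 = 780 Ω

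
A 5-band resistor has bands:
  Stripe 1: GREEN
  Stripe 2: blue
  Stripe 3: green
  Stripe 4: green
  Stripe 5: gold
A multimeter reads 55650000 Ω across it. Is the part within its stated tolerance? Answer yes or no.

yes

Green → 5 (first significant figure)
Blue → 6 (second significant figure)
Green → 5 (third significant figure)
Green → ×10^5 multiplier
Gold → ±5% tolerance
565 × 100000 = 56500000 Ω
Allowed range: 53675000 Ω to 59325000 Ω.
55650000 Ω lies inside that range.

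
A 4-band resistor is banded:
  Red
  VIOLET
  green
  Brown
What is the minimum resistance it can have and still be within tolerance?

2673000 Ω

Red → 2 (first significant figure)
Violet → 7 (second significant figure)
Green → ×10^5 multiplier
Brown → ±1% tolerance
27 × 100000 = 2700000 Ω
Minimum = 2700000 × (1 − 1/100) = 2673000 Ω.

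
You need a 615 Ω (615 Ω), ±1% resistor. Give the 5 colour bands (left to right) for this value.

615 Ω = 615 × 10^0.
6 → blue
1 → brown
5 → green
Multiplier 10^0 → black.
±1% tolerance → brown.

blue, brown, green, black, brown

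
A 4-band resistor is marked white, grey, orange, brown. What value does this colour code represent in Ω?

98000 Ω

White → 9 (first significant figure)
Grey → 8 (second significant figure)
Orange → ×10^3 multiplier
98 × 1000 = 98000 Ω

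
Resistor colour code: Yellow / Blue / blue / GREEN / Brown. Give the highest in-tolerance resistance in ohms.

47066000 Ω

Yellow → 4 (first significant figure)
Blue → 6 (second significant figure)
Blue → 6 (third significant figure)
Green → ×10^5 multiplier
Brown → ±1% tolerance
466 × 100000 = 46600000 Ω
Highest = 46600000 × (1 + 1/100) = 47066000 Ω.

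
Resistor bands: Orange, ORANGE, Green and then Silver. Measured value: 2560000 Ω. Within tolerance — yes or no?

no

Orange → 3 (first significant figure)
Orange → 3 (second significant figure)
Green → ×10^5 multiplier
Silver → ±10% tolerance
33 × 100000 = 3300000 Ω
Allowed range: 2970000 Ω to 3630000 Ω.
2560000 Ω lies outside that range.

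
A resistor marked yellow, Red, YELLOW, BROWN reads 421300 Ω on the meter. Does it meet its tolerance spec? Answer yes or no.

yes

Yellow → 4 (first significant figure)
Red → 2 (second significant figure)
Yellow → ×10^4 multiplier
Brown → ±1% tolerance
42 × 10000 = 420000 Ω
Allowed range: 415800 Ω to 424200 Ω.
421300 Ω lies inside that range.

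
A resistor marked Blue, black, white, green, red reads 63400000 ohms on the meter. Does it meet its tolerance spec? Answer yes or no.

Blue → 6 (first significant figure)
Black → 0 (second significant figure)
White → 9 (third significant figure)
Green → ×10^5 multiplier
Red → ±2% tolerance
609 × 100000 = 60900000 Ω
Allowed range: 59682000 Ω to 62118000 Ω.
63400000 ohms lies outside that range.

no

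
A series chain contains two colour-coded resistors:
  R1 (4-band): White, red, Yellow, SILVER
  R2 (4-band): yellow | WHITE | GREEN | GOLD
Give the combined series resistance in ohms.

5820000 Ω

R1: white, red → 92; yellow ×10^4 → 920000 Ω.
R2: yellow, white → 49; green ×10^5 → 4900000 Ω.
Series: 920000 + 4900000 = 5820000 Ω.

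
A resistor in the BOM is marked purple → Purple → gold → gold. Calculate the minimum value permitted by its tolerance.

7.315 Ω

Violet → 7 (first significant figure)
Violet → 7 (second significant figure)
Gold → ×0.1 multiplier
Gold → ±5% tolerance
77 × 0.1 = 7.7 Ω
Minimum = 7.7 × (1 − 5/100) = 7.315 Ω.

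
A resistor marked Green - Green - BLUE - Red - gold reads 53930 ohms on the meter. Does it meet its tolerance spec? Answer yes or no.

Green → 5 (first significant figure)
Green → 5 (second significant figure)
Blue → 6 (third significant figure)
Red → ×10^2 multiplier
Gold → ±5% tolerance
556 × 100 = 55600 Ω
Allowed range: 52820 Ω to 58380 Ω.
53930 ohms lies inside that range.

yes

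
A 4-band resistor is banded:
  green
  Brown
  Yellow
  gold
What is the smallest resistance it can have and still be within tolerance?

Green → 5 (first significant figure)
Brown → 1 (second significant figure)
Yellow → ×10^4 multiplier
Gold → ±5% tolerance
51 × 10000 = 510000 Ω
Smallest = 510000 × (1 − 5/100) = 484500 Ω.

484500 Ω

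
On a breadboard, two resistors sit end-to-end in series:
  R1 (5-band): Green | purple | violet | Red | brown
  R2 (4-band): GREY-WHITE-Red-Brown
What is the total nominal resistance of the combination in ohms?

66600 Ω

R1: green, violet, violet → 577; red ×10^2 → 57700 Ω.
R2: grey, white → 89; red ×10^2 → 8900 Ω.
Series: 57700 + 8900 = 66600 Ω.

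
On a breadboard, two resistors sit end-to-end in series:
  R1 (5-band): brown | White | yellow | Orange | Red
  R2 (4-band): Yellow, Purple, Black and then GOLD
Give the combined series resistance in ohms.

194047 Ω

R1: brown, white, yellow → 194; orange ×10^3 → 194000 Ω.
R2: yellow, violet → 47; black ×1 → 47 Ω.
Series: 194000 + 47 = 194047 Ω.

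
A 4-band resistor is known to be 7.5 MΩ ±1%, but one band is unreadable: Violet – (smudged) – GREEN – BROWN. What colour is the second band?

green

7500000 Ω = 75 × 10^5.
The second band gives digit 5 of the significand, and 5 is green.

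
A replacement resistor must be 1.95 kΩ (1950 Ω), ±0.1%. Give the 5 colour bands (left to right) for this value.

1950 Ω = 195 × 10^1.
1 → brown
9 → white
5 → green
Multiplier 10^1 → brown.
±0.1% tolerance → violet.

brown, white, green, brown, violet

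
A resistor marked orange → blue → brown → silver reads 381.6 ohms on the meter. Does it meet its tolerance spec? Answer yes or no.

yes

Orange → 3 (first significant figure)
Blue → 6 (second significant figure)
Brown → ×10 multiplier
Silver → ±10% tolerance
36 × 10 = 360 Ω
Allowed range: 324 Ω to 396 Ω.
381.6 ohms lies inside that range.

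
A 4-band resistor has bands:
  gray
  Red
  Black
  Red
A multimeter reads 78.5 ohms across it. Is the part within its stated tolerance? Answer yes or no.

Grey → 8 (first significant figure)
Red → 2 (second significant figure)
Black → ×1 multiplier
Red → ±2% tolerance
82 × 1 = 82 Ω
Allowed range: 80.36 Ω to 83.64 Ω.
78.5 ohms lies outside that range.

no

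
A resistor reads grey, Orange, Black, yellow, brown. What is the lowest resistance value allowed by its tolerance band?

Grey → 8 (first significant figure)
Orange → 3 (second significant figure)
Black → 0 (third significant figure)
Yellow → ×10^4 multiplier
Brown → ±1% tolerance
830 × 10000 = 8300000 Ω
Lowest = 8300000 × (1 − 1/100) = 8217000 Ω.

8217000 Ω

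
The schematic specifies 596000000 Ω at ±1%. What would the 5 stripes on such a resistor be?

596000000 Ω = 596 × 10^6.
5 → green
9 → white
6 → blue
Multiplier 10^6 → blue.
±1% tolerance → brown.

green, white, blue, blue, brown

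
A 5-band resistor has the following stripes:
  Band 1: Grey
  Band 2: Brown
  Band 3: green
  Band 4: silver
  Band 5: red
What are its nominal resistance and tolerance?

8.15 Ω ±2%

Grey → 8 (first significant figure)
Brown → 1 (second significant figure)
Green → 5 (third significant figure)
Silver → ×0.01 multiplier
Red → ±2% tolerance
815 × 0.01 = 8.15 Ω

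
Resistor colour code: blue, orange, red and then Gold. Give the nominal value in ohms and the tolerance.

Blue → 6 (first significant figure)
Orange → 3 (second significant figure)
Red → ×10^2 multiplier
Gold → ±5% tolerance
63 × 100 = 6300 Ω

6300 Ω ±5%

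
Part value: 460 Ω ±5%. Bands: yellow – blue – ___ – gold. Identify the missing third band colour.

brown

460 Ω = 46 × 10^1.
The third band is the multiplier, 10^1, which is brown.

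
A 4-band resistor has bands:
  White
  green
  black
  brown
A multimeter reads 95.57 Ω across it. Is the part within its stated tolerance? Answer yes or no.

White → 9 (first significant figure)
Green → 5 (second significant figure)
Black → ×1 multiplier
Brown → ±1% tolerance
95 × 1 = 95 Ω
Allowed range: 94.05 Ω to 95.95 Ω.
95.57 Ω lies inside that range.

yes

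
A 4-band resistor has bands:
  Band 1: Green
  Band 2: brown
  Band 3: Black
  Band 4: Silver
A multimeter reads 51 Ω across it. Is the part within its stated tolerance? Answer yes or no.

yes

Green → 5 (first significant figure)
Brown → 1 (second significant figure)
Black → ×1 multiplier
Silver → ±10% tolerance
51 × 1 = 51 Ω
Allowed range: 45.9 Ω to 56.1 Ω.
51 Ω lies inside that range.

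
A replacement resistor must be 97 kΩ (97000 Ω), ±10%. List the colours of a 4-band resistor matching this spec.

97000 Ω = 97 × 10^3.
9 → white
7 → violet
Multiplier 10^3 → orange.
±10% tolerance → silver.

white, violet, orange, silver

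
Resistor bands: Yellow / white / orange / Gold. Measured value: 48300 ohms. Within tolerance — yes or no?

Yellow → 4 (first significant figure)
White → 9 (second significant figure)
Orange → ×10^3 multiplier
Gold → ±5% tolerance
49 × 1000 = 49000 Ω
Allowed range: 46550 Ω to 51450 Ω.
48300 ohms lies inside that range.

yes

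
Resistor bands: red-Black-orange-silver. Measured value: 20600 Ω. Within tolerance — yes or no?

yes

Red → 2 (first significant figure)
Black → 0 (second significant figure)
Orange → ×10^3 multiplier
Silver → ±10% tolerance
20 × 1000 = 20000 Ω
Allowed range: 18000 Ω to 22000 Ω.
20600 Ω lies inside that range.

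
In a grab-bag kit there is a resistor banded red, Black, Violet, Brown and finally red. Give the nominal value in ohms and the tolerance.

Red → 2 (first significant figure)
Black → 0 (second significant figure)
Violet → 7 (third significant figure)
Brown → ×10 multiplier
Red → ±2% tolerance
207 × 10 = 2070 Ω

2070 Ω ±2%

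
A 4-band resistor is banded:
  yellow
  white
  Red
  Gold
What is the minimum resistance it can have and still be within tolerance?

Yellow → 4 (first significant figure)
White → 9 (second significant figure)
Red → ×10^2 multiplier
Gold → ±5% tolerance
49 × 100 = 4900 Ω
Minimum = 4900 × (1 − 5/100) = 4655 Ω.

4655 Ω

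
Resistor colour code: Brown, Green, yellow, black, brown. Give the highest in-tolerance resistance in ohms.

155.54 Ω

Brown → 1 (first significant figure)
Green → 5 (second significant figure)
Yellow → 4 (third significant figure)
Black → ×1 multiplier
Brown → ±1% tolerance
154 × 1 = 154 Ω
Highest = 154 × (1 + 1/100) = 155.54 Ω.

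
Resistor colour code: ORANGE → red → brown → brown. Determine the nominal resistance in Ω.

Orange → 3 (first significant figure)
Red → 2 (second significant figure)
Brown → ×10 multiplier
32 × 10 = 320 Ω

320 Ω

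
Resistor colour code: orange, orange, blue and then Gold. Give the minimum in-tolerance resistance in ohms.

Orange → 3 (first significant figure)
Orange → 3 (second significant figure)
Blue → ×10^6 multiplier
Gold → ±5% tolerance
33 × 1000000 = 33000000 Ω
Minimum = 33000000 × (1 − 5/100) = 31350000 Ω.

31350000 Ω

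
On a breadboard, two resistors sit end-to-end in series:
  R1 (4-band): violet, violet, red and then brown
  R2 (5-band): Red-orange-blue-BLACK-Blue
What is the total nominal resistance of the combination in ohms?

7936 Ω

R1: violet, violet → 77; red ×10^2 → 7700 Ω.
R2: red, orange, blue → 236; black ×1 → 236 Ω.
Series: 7700 + 236 = 7936 Ω.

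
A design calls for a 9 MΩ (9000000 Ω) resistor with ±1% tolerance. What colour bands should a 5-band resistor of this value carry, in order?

9000000 Ω = 900 × 10^4.
9 → white
0 → black
0 → black
Multiplier 10^4 → yellow.
±1% tolerance → brown.

white, black, black, yellow, brown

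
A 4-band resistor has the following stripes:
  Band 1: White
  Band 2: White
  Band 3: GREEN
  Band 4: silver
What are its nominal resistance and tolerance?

9900000 Ω ±10%

White → 9 (first significant figure)
White → 9 (second significant figure)
Green → ×10^5 multiplier
Silver → ±10% tolerance
99 × 100000 = 9900000 Ω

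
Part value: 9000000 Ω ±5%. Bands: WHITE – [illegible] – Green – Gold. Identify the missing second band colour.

black

9000000 Ω = 90 × 10^5.
The second band gives digit 0 of the significand, and 0 is black.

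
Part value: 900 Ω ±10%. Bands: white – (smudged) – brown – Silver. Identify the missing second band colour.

black

900 Ω = 90 × 10^1.
The second band gives digit 0 of the significand, and 0 is black.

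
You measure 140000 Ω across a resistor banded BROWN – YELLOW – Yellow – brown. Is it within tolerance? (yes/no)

yes

Brown → 1 (first significant figure)
Yellow → 4 (second significant figure)
Yellow → ×10^4 multiplier
Brown → ±1% tolerance
14 × 10000 = 140000 Ω
Allowed range: 138600 Ω to 141400 Ω.
140000 Ω lies inside that range.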